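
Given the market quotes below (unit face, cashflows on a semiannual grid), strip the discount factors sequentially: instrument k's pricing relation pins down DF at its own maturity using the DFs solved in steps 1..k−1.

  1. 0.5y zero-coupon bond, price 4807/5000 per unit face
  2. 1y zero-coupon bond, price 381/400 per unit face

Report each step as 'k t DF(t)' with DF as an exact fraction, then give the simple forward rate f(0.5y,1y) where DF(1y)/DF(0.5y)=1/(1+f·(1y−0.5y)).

1 1/2 4807/5000
2 1 381/400
f(0.5y,1y) = ((4807/5000)/(381/400) − 1)/(1/2) = 178/9525 ≈ 1.8688%

step 1 [0.5y] zero: DF = P = 4807/5000 ≈ 0.961400
step 2 [1y] zero: DF = P = 381/400 ≈ 0.952500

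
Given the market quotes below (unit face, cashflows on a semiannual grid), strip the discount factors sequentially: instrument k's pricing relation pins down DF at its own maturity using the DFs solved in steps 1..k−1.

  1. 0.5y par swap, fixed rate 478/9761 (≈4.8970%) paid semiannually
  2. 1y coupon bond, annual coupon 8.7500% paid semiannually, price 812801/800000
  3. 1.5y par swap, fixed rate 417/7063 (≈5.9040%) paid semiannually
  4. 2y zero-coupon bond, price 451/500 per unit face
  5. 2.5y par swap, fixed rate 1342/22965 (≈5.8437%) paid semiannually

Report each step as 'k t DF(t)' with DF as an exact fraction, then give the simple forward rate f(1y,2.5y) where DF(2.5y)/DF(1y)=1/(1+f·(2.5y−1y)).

step 1 [0.5y] swap r/2=239/9761: DF=(1 − 239/9761·(0))/(1+239/9761) = 9761/10000 ≈ 0.976100
step 2 [1y] bond c/2=7/160: DF=(812801/800000 − 7/160·(0.976100))/(1+7/160) = 373/400 ≈ 0.932500
step 3 [1.5y] swap r/2=417/14126: DF=(1 − 417/14126·(0.976100+0.932500))/(1+417/14126) = 4583/5000 ≈ 0.916600
step 4 [2y] zero: DF = P = 451/500 ≈ 0.902000
step 5 [2.5y] swap r/2=671/22965: DF=(1 − 671/22965·(0.976100+0.932500+0.916600+0.902000))/(1+671/22965) = 4329/5000 ≈ 0.865800

1 1/2 9761/10000
2 1 373/400
3 3/2 4583/5000
4 2 451/500
5 5/2 4329/5000
f(1y,2.5y) = ((373/400)/(4329/5000) − 1)/(3/2) = 667/12987 ≈ 5.1359%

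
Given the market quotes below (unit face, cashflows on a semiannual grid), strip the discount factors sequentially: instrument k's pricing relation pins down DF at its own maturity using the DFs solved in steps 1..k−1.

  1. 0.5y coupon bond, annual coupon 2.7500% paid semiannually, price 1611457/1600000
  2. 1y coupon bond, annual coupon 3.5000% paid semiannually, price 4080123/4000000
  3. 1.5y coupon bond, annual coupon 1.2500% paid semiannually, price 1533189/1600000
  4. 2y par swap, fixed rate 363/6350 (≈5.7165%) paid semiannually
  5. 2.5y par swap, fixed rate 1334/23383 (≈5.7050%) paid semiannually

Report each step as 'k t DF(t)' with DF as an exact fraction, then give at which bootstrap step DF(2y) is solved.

step 1 [0.5y] bond c/2=11/800: DF=(1611457/1600000 − 11/800·(0))/(1+11/800) = 1987/2000 ≈ 0.993500
step 2 [1y] bond c/2=7/400: DF=(4080123/4000000 − 7/400·(0.993500))/(1+7/400) = 4927/5000 ≈ 0.985400
step 3 [1.5y] bond c/2=1/160: DF=(1533189/1600000 − 1/160·(0.993500+0.985400))/(1+1/160) = 47/50 ≈ 0.940000
step 4 [2y] swap r/2=363/12700: DF=(1 − 363/12700·(0.993500+0.985400+0.940000))/(1+363/12700) = 8911/10000 ≈ 0.891100
step 5 [2.5y] swap r/2=667/23383: DF=(1 − 667/23383·(0.993500+0.985400+0.940000+0.891100))/(1+667/23383) = 4333/5000 ≈ 0.866600

1 1/2 1987/2000
2 1 4927/5000
3 3/2 47/50
4 2 8911/10000
5 5/2 4333/5000
DF(2y) is solved at step 4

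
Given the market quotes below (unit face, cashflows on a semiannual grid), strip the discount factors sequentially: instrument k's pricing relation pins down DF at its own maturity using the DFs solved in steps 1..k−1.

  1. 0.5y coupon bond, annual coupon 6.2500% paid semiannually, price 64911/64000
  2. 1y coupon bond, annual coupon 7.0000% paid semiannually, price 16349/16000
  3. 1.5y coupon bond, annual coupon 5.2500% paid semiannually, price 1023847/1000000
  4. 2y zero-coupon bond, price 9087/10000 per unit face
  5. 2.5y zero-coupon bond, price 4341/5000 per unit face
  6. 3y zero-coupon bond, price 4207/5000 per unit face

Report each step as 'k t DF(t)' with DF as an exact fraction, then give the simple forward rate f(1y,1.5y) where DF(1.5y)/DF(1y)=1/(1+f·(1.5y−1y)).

step 1 [0.5y] bond c/2=1/32: DF=(64911/64000 − 1/32·(0))/(1+1/32) = 1967/2000 ≈ 0.983500
step 2 [1y] bond c/2=7/200: DF=(16349/16000 − 7/200·(0.983500))/(1+7/200) = 477/500 ≈ 0.954000
step 3 [1.5y] bond c/2=21/800: DF=(1023847/1000000 − 21/800·(0.983500+0.954000))/(1+21/800) = 9481/10000 ≈ 0.948100
step 4 [2y] zero: DF = P = 9087/10000 ≈ 0.908700
step 5 [2.5y] zero: DF = P = 4341/5000 ≈ 0.868200
step 6 [3y] zero: DF = P = 4207/5000 ≈ 0.841400

1 1/2 1967/2000
2 1 477/500
3 3/2 9481/10000
4 2 9087/10000
5 5/2 4341/5000
6 3 4207/5000
f(1y,1.5y) = ((477/500)/(9481/10000) − 1)/(1/2) = 118/9481 ≈ 1.2446%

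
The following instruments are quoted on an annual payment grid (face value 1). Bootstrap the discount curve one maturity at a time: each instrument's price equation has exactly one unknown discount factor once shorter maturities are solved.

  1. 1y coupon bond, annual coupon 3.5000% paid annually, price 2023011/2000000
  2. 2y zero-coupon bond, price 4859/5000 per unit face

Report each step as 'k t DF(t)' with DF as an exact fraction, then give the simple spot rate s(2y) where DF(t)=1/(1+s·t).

step 1 [1y] bond c/1=7/200: DF=(2023011/2000000 − 7/200·(0))/(1+7/200) = 9773/10000 ≈ 0.977300
step 2 [2y] zero: DF = P = 4859/5000 ≈ 0.971800

1 1 9773/10000
2 2 4859/5000
s(2y) = (1/(4859/5000) − 1)/(2) = 141/9718 ≈ 1.4509%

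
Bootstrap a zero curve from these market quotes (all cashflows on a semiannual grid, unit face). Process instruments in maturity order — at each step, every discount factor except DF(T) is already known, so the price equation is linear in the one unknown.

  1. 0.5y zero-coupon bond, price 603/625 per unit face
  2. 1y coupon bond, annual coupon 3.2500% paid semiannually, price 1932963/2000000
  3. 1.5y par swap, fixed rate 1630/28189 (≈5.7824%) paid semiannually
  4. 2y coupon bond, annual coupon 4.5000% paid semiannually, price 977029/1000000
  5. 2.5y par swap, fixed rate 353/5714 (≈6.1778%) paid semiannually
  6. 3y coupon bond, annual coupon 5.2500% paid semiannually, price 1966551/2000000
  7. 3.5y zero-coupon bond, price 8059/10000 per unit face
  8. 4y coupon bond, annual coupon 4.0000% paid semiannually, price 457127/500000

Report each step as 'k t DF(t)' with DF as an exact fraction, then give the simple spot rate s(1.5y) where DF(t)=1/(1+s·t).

step 1 [0.5y] zero: DF = P = 603/625 ≈ 0.964800
step 2 [1y] bond c/2=13/800: DF=(1932963/2000000 − 13/800·(0.964800))/(1+13/800) = 2339/2500 ≈ 0.935600
step 3 [1.5y] swap r/2=815/28189: DF=(1 − 815/28189·(0.964800+0.935600))/(1+815/28189) = 1837/2000 ≈ 0.918500
step 4 [2y] bond c/2=9/400: DF=(977029/1000000 − 9/400·(0.964800+0.935600+0.918500))/(1+9/400) = 1787/2000 ≈ 0.893500
step 5 [2.5y] swap r/2=353/11428: DF=(1 − 353/11428·(0.964800+0.935600+0.918500+0.893500))/(1+353/11428) = 2147/2500 ≈ 0.858800
step 6 [3y] bond c/2=21/800: DF=(1966551/2000000 − 21/800·(0.964800+0.935600+0.918500+0.893500+0.858800))/(1+21/800) = 2103/2500 ≈ 0.841200
step 7 [3.5y] zero: DF = P = 8059/10000 ≈ 0.805900
step 8 [4y] bond c/2=1/50: DF=(457127/500000 − 1/50·(0.964800+0.935600+0.918500+0.893500+0.858800+0.841200+0.805900))/(1+1/50) = 484/625 ≈ 0.774400

1 1/2 603/625
2 1 2339/2500
3 3/2 1837/2000
4 2 1787/2000
5 5/2 2147/2500
6 3 2103/2500
7 7/2 8059/10000
8 4 484/625
s(1.5y) = (1/(1837/2000) − 1)/(3/2) = 326/5511 ≈ 5.9154%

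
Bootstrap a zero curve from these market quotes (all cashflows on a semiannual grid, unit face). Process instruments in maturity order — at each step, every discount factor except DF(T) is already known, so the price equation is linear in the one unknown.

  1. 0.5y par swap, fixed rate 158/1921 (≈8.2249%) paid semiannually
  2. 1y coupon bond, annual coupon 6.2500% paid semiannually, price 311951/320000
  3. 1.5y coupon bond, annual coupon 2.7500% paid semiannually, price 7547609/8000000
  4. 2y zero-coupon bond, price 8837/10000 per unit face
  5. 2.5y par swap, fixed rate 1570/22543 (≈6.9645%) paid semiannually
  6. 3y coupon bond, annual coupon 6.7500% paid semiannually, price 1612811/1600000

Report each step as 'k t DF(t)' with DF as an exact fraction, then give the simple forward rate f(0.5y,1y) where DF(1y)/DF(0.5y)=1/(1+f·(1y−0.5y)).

step 1 [0.5y] swap r/2=79/1921: DF=(1 − 79/1921·(0))/(1+79/1921) = 1921/2000 ≈ 0.960500
step 2 [1y] bond c/2=1/32: DF=(311951/320000 − 1/32·(0.960500))/(1+1/32) = 4581/5000 ≈ 0.916200
step 3 [1.5y] bond c/2=11/800: DF=(7547609/8000000 − 11/800·(0.960500+0.916200))/(1+11/800) = 2263/2500 ≈ 0.905200
step 4 [2y] zero: DF = P = 8837/10000 ≈ 0.883700
step 5 [2.5y] swap r/2=785/22543: DF=(1 − 785/22543·(0.960500+0.916200+0.905200+0.883700))/(1+785/22543) = 843/1000 ≈ 0.843000
step 6 [3y] bond c/2=27/800: DF=(1612811/1600000 − 27/800·(0.960500+0.916200+0.905200+0.883700+0.843000))/(1+27/800) = 8279/10000 ≈ 0.827900

1 1/2 1921/2000
2 1 4581/5000
3 3/2 2263/2500
4 2 8837/10000
5 5/2 843/1000
6 3 8279/10000
f(0.5y,1y) = ((1921/2000)/(4581/5000) − 1)/(1/2) = 443/4581 ≈ 9.6704%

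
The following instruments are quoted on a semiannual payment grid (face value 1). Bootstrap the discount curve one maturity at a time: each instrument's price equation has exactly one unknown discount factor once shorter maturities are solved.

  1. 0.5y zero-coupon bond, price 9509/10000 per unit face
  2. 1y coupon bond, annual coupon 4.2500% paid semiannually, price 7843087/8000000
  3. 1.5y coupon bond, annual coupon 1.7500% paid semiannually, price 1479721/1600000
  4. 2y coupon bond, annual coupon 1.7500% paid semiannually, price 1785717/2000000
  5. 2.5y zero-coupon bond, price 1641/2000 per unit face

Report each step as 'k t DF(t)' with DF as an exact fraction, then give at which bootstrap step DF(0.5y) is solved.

step 1 [0.5y] zero: DF = P = 9509/10000 ≈ 0.950900
step 2 [1y] bond c/2=17/800: DF=(7843087/8000000 − 17/800·(0.950900))/(1+17/800) = 4701/5000 ≈ 0.940200
step 3 [1.5y] bond c/2=7/800: DF=(1479721/1600000 − 7/800·(0.950900+0.940200))/(1+7/800) = 2251/2500 ≈ 0.900400
step 4 [2y] bond c/2=7/800: DF=(1785717/2000000 − 7/800·(0.950900+0.940200+0.900400))/(1+7/800) = 8609/10000 ≈ 0.860900
step 5 [2.5y] zero: DF = P = 1641/2000 ≈ 0.820500

1 1/2 9509/10000
2 1 4701/5000
3 3/2 2251/2500
4 2 8609/10000
5 5/2 1641/2000
DF(0.5y) is solved at step 1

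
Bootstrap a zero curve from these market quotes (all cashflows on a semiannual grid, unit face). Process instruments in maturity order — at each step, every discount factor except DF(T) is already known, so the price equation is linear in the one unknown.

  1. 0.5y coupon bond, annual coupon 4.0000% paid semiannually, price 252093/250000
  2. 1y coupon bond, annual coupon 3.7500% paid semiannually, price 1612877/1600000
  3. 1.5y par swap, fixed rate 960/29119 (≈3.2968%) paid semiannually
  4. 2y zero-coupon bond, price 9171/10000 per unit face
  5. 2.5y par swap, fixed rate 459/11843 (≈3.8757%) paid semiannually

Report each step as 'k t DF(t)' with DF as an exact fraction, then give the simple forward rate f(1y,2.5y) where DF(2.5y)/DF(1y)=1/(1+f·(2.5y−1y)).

1 1/2 4943/5000
2 1 9713/10000
3 3/2 119/125
4 2 9171/10000
5 5/2 4541/5000
f(1y,2.5y) = ((9713/10000)/(4541/5000) − 1)/(3/2) = 631/13623 ≈ 4.6319%

step 1 [0.5y] bond c/2=1/50: DF=(252093/250000 − 1/50·(0))/(1+1/50) = 4943/5000 ≈ 0.988600
step 2 [1y] bond c/2=3/160: DF=(1612877/1600000 − 3/160·(0.988600))/(1+3/160) = 9713/10000 ≈ 0.971300
step 3 [1.5y] swap r/2=480/29119: DF=(1 − 480/29119·(0.988600+0.971300))/(1+480/29119) = 119/125 ≈ 0.952000
step 4 [2y] zero: DF = P = 9171/10000 ≈ 0.917100
step 5 [2.5y] swap r/2=459/23686: DF=(1 − 459/23686·(0.988600+0.971300+0.952000+0.917100))/(1+459/23686) = 4541/5000 ≈ 0.908200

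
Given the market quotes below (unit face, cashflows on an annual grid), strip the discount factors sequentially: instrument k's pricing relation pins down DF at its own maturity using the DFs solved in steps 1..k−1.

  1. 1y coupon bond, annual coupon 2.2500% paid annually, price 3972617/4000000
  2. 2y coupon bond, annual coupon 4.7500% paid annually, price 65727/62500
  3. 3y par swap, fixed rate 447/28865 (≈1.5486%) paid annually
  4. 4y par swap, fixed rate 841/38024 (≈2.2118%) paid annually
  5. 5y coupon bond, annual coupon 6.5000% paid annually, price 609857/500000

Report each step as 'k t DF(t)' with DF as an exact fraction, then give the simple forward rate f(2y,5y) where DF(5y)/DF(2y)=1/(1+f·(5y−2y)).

1 1 9713/10000
2 2 9599/10000
3 3 9553/10000
4 4 9159/10000
5 5 2283/2500
f(2y,5y) = ((9599/10000)/(2283/2500) − 1)/(3) = 467/27396 ≈ 1.7046%

step 1 [1y] bond c/1=9/400: DF=(3972617/4000000 − 9/400·(0))/(1+9/400) = 9713/10000 ≈ 0.971300
step 2 [2y] bond c/1=19/400: DF=(65727/62500 − 19/400·(0.971300))/(1+19/400) = 9599/10000 ≈ 0.959900
step 3 [3y] swap r/1=447/28865: DF=(1 − 447/28865·(0.971300+0.959900))/(1+447/28865) = 9553/10000 ≈ 0.955300
step 4 [4y] swap r/1=841/38024: DF=(1 − 841/38024·(0.971300+0.959900+0.955300))/(1+841/38024) = 9159/10000 ≈ 0.915900
step 5 [5y] bond c/1=13/200: DF=(609857/500000 − 13/200·(0.971300+0.959900+0.955300+0.915900))/(1+13/200) = 2283/2500 ≈ 0.913200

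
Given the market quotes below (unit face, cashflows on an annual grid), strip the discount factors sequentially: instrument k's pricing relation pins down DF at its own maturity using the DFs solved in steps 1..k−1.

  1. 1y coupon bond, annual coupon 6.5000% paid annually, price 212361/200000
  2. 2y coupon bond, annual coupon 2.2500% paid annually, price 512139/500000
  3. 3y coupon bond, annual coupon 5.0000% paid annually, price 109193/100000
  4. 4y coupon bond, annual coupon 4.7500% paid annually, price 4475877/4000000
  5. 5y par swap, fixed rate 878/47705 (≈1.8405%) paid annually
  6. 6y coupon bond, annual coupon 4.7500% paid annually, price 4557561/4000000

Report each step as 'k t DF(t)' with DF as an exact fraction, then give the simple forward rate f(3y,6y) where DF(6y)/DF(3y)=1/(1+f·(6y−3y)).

1 1 997/1000
2 2 4899/5000
3 3 4729/5000
4 4 9357/10000
5 5 4561/5000
6 6 4357/5000
f(3y,6y) = ((4729/5000)/(4357/5000) − 1)/(3) = 124/4357 ≈ 2.8460%

step 1 [1y] bond c/1=13/200: DF=(212361/200000 − 13/200·(0))/(1+13/200) = 997/1000 ≈ 0.997000
step 2 [2y] bond c/1=9/400: DF=(512139/500000 − 9/400·(0.997000))/(1+9/400) = 4899/5000 ≈ 0.979800
step 3 [3y] bond c/1=1/20: DF=(109193/100000 − 1/20·(0.997000+0.979800))/(1+1/20) = 4729/5000 ≈ 0.945800
step 4 [4y] bond c/1=19/400: DF=(4475877/4000000 − 19/400·(0.997000+0.979800+0.945800))/(1+19/400) = 9357/10000 ≈ 0.935700
step 5 [5y] swap r/1=878/47705: DF=(1 − 878/47705·(0.997000+0.979800+0.945800+0.935700))/(1+878/47705) = 4561/5000 ≈ 0.912200
step 6 [6y] bond c/1=19/400: DF=(4557561/4000000 − 19/400·(0.997000+0.979800+0.945800+0.935700+0.912200))/(1+19/400) = 4357/5000 ≈ 0.871400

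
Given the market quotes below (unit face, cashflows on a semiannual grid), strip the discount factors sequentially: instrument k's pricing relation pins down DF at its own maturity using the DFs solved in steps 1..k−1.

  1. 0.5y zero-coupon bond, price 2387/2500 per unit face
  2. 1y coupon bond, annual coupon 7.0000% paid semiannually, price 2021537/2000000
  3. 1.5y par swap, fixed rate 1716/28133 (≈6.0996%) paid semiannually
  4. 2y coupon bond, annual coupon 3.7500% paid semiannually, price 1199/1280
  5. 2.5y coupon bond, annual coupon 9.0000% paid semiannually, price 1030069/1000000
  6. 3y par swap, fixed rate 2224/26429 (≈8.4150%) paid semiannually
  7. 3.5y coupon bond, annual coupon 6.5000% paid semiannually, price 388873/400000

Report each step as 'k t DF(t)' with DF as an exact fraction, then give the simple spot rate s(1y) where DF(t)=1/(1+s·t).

1 1/2 2387/2500
2 1 9443/10000
3 3/2 4571/5000
4 2 8677/10000
5 5/2 517/625
6 3 486/625
7 7/2 969/1250
s(1y) = (1/(9443/10000) − 1)/(1) = 557/9443 ≈ 5.8985%

step 1 [0.5y] zero: DF = P = 2387/2500 ≈ 0.954800
step 2 [1y] bond c/2=7/200: DF=(2021537/2000000 − 7/200·(0.954800))/(1+7/200) = 9443/10000 ≈ 0.944300
step 3 [1.5y] swap r/2=858/28133: DF=(1 − 858/28133·(0.954800+0.944300))/(1+858/28133) = 4571/5000 ≈ 0.914200
step 4 [2y] bond c/2=3/160: DF=(1199/1280 − 3/160·(0.954800+0.944300+0.914200))/(1+3/160) = 8677/10000 ≈ 0.867700
step 5 [2.5y] bond c/2=9/200: DF=(1030069/1000000 − 9/200·(0.954800+0.944300+0.914200+0.867700))/(1+9/200) = 517/625 ≈ 0.827200
step 6 [3y] swap r/2=1112/26429: DF=(1 − 1112/26429·(0.954800+0.944300+0.914200+0.867700+0.827200))/(1+1112/26429) = 486/625 ≈ 0.777600
step 7 [3.5y] bond c/2=13/400: DF=(388873/400000 − 13/400·(0.954800+0.944300+0.914200+0.867700+0.827200+0.777600))/(1+13/400) = 969/1250 ≈ 0.775200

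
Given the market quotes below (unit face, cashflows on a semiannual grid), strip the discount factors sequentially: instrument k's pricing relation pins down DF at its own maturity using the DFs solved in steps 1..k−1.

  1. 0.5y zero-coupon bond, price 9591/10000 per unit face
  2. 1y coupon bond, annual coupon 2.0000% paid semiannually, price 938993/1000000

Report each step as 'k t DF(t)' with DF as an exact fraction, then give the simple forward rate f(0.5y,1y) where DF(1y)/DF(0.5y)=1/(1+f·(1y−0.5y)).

step 1 [0.5y] zero: DF = P = 9591/10000 ≈ 0.959100
step 2 [1y] bond c/2=1/100: DF=(938993/1000000 − 1/100·(0.959100))/(1+1/100) = 4601/5000 ≈ 0.920200

1 1/2 9591/10000
2 1 4601/5000
f(0.5y,1y) = ((9591/10000)/(4601/5000) − 1)/(1/2) = 389/4601 ≈ 8.4547%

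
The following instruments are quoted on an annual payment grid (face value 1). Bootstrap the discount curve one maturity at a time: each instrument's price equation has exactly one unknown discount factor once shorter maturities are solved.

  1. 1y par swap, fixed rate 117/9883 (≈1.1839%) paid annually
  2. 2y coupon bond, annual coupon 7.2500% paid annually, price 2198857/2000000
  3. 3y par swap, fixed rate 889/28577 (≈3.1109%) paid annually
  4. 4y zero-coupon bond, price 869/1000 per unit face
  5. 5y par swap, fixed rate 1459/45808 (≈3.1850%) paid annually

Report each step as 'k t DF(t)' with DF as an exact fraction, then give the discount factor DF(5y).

step 1 [1y] swap r/1=117/9883: DF=(1 − 117/9883·(0))/(1+117/9883) = 9883/10000 ≈ 0.988300
step 2 [2y] bond c/1=29/400: DF=(2198857/2000000 − 29/400·(0.988300))/(1+29/400) = 9583/10000 ≈ 0.958300
step 3 [3y] swap r/1=889/28577: DF=(1 − 889/28577·(0.988300+0.958300))/(1+889/28577) = 9111/10000 ≈ 0.911100
step 4 [4y] zero: DF = P = 869/1000 ≈ 0.869000
step 5 [5y] swap r/1=1459/45808: DF=(1 − 1459/45808·(0.988300+0.958300+0.911100+0.869000))/(1+1459/45808) = 8541/10000 ≈ 0.854100

1 1 9883/10000
2 2 9583/10000
3 3 9111/10000
4 4 869/1000
5 5 8541/10000
DF(5y) = 8541/10000 ≈ 0.854100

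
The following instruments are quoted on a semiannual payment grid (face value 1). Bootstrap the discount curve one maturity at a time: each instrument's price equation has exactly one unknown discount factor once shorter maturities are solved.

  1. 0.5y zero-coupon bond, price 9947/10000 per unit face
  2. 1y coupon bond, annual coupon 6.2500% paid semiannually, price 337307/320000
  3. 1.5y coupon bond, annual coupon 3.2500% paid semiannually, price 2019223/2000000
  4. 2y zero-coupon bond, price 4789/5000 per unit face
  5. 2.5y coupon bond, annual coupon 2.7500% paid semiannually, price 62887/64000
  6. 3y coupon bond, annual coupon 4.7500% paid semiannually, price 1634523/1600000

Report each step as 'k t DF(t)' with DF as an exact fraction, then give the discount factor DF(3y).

step 1 [0.5y] zero: DF = P = 9947/10000 ≈ 0.994700
step 2 [1y] bond c/2=1/32: DF=(337307/320000 − 1/32·(0.994700))/(1+1/32) = 124/125 ≈ 0.992000
step 3 [1.5y] bond c/2=13/800: DF=(2019223/2000000 − 13/800·(0.994700+0.992000))/(1+13/800) = 9617/10000 ≈ 0.961700
step 4 [2y] zero: DF = P = 4789/5000 ≈ 0.957800
step 5 [2.5y] bond c/2=11/800: DF=(62887/64000 − 11/800·(0.994700+0.992000+0.961700+0.957800))/(1+11/800) = 9163/10000 ≈ 0.916300
step 6 [3y] bond c/2=19/800: DF=(1634523/1600000 − 19/800·(0.994700+0.992000+0.961700+0.957800+0.916300))/(1+19/800) = 443/500 ≈ 0.886000

1 1/2 9947/10000
2 1 124/125
3 3/2 9617/10000
4 2 4789/5000
5 5/2 9163/10000
6 3 443/500
DF(3y) = 443/500 ≈ 0.886000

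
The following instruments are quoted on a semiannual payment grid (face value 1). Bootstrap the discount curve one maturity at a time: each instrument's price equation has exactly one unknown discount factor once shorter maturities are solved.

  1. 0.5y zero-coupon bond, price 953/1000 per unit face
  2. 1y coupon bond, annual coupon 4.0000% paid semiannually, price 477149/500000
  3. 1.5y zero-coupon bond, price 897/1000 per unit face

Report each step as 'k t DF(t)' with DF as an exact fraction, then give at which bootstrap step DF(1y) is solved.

step 1 [0.5y] zero: DF = P = 953/1000 ≈ 0.953000
step 2 [1y] bond c/2=1/50: DF=(477149/500000 − 1/50·(0.953000))/(1+1/50) = 9169/10000 ≈ 0.916900
step 3 [1.5y] zero: DF = P = 897/1000 ≈ 0.897000

1 1/2 953/1000
2 1 9169/10000
3 3/2 897/1000
DF(1y) is solved at step 2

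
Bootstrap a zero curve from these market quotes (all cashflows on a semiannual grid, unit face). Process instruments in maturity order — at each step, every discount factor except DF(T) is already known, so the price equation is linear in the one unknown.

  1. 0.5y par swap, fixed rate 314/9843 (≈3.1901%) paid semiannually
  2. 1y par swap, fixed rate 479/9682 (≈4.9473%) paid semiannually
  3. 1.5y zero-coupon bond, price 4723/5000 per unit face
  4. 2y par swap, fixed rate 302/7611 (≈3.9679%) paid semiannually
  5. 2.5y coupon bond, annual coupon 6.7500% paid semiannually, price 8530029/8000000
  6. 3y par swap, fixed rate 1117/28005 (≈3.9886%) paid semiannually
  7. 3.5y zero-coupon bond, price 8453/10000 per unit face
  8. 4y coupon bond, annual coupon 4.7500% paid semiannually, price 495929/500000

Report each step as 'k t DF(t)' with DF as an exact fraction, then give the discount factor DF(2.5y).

step 1 [0.5y] swap r/2=157/9843: DF=(1 − 157/9843·(0))/(1+157/9843) = 9843/10000 ≈ 0.984300
step 2 [1y] swap r/2=479/19364: DF=(1 − 479/19364·(0.984300))/(1+479/19364) = 9521/10000 ≈ 0.952100
step 3 [1.5y] zero: DF = P = 4723/5000 ≈ 0.944600
step 4 [2y] swap r/2=151/7611: DF=(1 − 151/7611·(0.984300+0.952100+0.944600))/(1+151/7611) = 1849/2000 ≈ 0.924500
step 5 [2.5y] bond c/2=27/800: DF=(8530029/8000000 − 27/800·(0.984300+0.952100+0.944600+0.924500))/(1+27/800) = 567/625 ≈ 0.907200
step 6 [3y] swap r/2=1117/56010: DF=(1 − 1117/56010·(0.984300+0.952100+0.944600+0.924500+0.907200))/(1+1117/56010) = 8883/10000 ≈ 0.888300
step 7 [3.5y] zero: DF = P = 8453/10000 ≈ 0.845300
step 8 [4y] bond c/2=19/800: DF=(495929/500000 − 19/800·(0.984300+0.952100+0.944600+0.924500+0.907200+0.888300+0.845300))/(1+19/800) = 8193/10000 ≈ 0.819300

1 1/2 9843/10000
2 1 9521/10000
3 3/2 4723/5000
4 2 1849/2000
5 5/2 567/625
6 3 8883/10000
7 7/2 8453/10000
8 4 8193/10000
DF(2.5y) = 567/625 ≈ 0.907200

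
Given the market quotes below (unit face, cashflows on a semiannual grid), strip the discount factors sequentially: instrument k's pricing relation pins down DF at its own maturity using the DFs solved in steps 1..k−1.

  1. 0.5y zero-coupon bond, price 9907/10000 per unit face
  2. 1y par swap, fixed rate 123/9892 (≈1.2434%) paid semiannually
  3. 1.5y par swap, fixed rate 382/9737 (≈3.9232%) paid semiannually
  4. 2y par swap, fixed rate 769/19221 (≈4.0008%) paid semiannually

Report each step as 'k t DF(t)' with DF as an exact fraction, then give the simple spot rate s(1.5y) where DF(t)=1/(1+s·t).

1 1/2 9907/10000
2 1 9877/10000
3 3/2 9427/10000
4 2 9231/10000
s(1.5y) = (1/(9427/10000) − 1)/(3/2) = 382/9427 ≈ 4.0522%

step 1 [0.5y] zero: DF = P = 9907/10000 ≈ 0.990700
step 2 [1y] swap r/2=123/19784: DF=(1 − 123/19784·(0.990700))/(1+123/19784) = 9877/10000 ≈ 0.987700
step 3 [1.5y] swap r/2=191/9737: DF=(1 − 191/9737·(0.990700+0.987700))/(1+191/9737) = 9427/10000 ≈ 0.942700
step 4 [2y] swap r/2=769/38442: DF=(1 − 769/38442·(0.990700+0.987700+0.942700))/(1+769/38442) = 9231/10000 ≈ 0.923100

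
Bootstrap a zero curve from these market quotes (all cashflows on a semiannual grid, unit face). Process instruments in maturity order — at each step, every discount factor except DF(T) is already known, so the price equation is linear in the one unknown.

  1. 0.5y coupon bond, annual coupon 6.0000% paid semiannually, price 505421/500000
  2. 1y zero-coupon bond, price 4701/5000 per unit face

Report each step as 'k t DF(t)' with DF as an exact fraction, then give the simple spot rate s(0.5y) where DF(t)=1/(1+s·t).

step 1 [0.5y] bond c/2=3/100: DF=(505421/500000 − 3/100·(0))/(1+3/100) = 4907/5000 ≈ 0.981400
step 2 [1y] zero: DF = P = 4701/5000 ≈ 0.940200

1 1/2 4907/5000
2 1 4701/5000
s(0.5y) = (1/(4907/5000) − 1)/(1/2) = 186/4907 ≈ 3.7905%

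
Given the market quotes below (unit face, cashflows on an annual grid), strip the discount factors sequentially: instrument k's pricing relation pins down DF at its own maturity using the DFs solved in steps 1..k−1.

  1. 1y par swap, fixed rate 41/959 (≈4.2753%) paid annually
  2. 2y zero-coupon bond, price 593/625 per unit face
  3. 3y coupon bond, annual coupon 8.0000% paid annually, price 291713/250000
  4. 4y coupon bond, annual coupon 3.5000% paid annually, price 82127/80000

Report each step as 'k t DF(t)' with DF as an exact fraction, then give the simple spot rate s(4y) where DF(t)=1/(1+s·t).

step 1 [1y] swap r/1=41/959: DF=(1 − 41/959·(0))/(1+41/959) = 959/1000 ≈ 0.959000
step 2 [2y] zero: DF = P = 593/625 ≈ 0.948800
step 3 [3y] bond c/1=2/25: DF=(291713/250000 − 2/25·(0.959000+0.948800))/(1+2/25) = 9391/10000 ≈ 0.939100
step 4 [4y] bond c/1=7/200: DF=(82127/80000 − 7/200·(0.959000+0.948800+0.939100))/(1+7/200) = 2239/2500 ≈ 0.895600

1 1 959/1000
2 2 593/625
3 3 9391/10000
4 4 2239/2500
s(4y) = (1/(2239/2500) − 1)/(4) = 261/8956 ≈ 2.9142%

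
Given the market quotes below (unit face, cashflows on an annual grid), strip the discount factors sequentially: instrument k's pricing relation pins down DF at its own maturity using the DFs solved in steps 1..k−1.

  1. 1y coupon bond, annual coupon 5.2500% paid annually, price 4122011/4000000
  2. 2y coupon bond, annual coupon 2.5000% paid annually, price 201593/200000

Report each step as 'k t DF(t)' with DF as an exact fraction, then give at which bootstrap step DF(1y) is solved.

1 1 9791/10000
2 2 1919/2000
DF(1y) is solved at step 1

step 1 [1y] bond c/1=21/400: DF=(4122011/4000000 − 21/400·(0))/(1+21/400) = 9791/10000 ≈ 0.979100
step 2 [2y] bond c/1=1/40: DF=(201593/200000 − 1/40·(0.979100))/(1+1/40) = 1919/2000 ≈ 0.959500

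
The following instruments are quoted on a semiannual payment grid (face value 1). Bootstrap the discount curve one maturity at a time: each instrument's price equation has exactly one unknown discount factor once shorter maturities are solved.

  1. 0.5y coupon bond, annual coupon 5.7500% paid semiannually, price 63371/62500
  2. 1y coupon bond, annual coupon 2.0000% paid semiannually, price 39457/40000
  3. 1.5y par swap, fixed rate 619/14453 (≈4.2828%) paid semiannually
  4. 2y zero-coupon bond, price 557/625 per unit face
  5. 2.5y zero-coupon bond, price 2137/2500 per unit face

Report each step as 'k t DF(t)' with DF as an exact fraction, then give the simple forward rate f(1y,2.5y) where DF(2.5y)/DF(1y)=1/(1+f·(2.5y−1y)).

1 1/2 616/625
2 1 9669/10000
3 3/2 9381/10000
4 2 557/625
5 5/2 2137/2500
f(1y,2.5y) = ((9669/10000)/(2137/2500) − 1)/(3/2) = 1121/12822 ≈ 8.7428%

step 1 [0.5y] bond c/2=23/800: DF=(63371/62500 − 23/800·(0))/(1+23/800) = 616/625 ≈ 0.985600
step 2 [1y] bond c/2=1/100: DF=(39457/40000 − 1/100·(0.985600))/(1+1/100) = 9669/10000 ≈ 0.966900
step 3 [1.5y] swap r/2=619/28906: DF=(1 − 619/28906·(0.985600+0.966900))/(1+619/28906) = 9381/10000 ≈ 0.938100
step 4 [2y] zero: DF = P = 557/625 ≈ 0.891200
step 5 [2.5y] zero: DF = P = 2137/2500 ≈ 0.854800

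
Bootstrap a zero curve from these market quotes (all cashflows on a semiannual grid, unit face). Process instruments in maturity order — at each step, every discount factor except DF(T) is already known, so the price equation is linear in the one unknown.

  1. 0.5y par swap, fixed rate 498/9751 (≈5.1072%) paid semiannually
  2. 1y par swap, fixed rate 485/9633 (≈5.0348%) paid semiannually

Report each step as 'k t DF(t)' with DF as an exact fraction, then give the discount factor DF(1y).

1 1/2 9751/10000
2 1 1903/2000
DF(1y) = 1903/2000 ≈ 0.951500

step 1 [0.5y] swap r/2=249/9751: DF=(1 − 249/9751·(0))/(1+249/9751) = 9751/10000 ≈ 0.975100
step 2 [1y] swap r/2=485/19266: DF=(1 − 485/19266·(0.975100))/(1+485/19266) = 1903/2000 ≈ 0.951500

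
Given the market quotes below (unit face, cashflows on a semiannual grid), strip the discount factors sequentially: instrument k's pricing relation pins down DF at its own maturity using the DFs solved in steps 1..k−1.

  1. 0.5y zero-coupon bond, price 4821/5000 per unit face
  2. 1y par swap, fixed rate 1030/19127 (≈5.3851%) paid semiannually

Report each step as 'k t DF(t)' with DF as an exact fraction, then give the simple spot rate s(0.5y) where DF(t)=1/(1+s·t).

1 1/2 4821/5000
2 1 1897/2000
s(0.5y) = (1/(4821/5000) − 1)/(1/2) = 358/4821 ≈ 7.4258%

step 1 [0.5y] zero: DF = P = 4821/5000 ≈ 0.964200
step 2 [1y] swap r/2=515/19127: DF=(1 − 515/19127·(0.964200))/(1+515/19127) = 1897/2000 ≈ 0.948500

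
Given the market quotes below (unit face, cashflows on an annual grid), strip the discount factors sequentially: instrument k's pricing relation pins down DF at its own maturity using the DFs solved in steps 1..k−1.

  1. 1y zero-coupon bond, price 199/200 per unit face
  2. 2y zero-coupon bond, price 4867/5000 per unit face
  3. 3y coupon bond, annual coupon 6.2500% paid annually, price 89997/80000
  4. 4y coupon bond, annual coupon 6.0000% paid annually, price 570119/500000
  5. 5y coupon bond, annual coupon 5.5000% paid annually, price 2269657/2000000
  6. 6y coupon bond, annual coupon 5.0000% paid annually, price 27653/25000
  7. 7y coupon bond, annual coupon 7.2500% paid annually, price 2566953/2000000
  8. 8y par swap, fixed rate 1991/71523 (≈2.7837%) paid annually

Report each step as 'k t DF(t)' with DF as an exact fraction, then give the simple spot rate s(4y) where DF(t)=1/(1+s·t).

1 1 199/200
2 2 4867/5000
3 3 943/1000
4 4 9109/10000
5 5 2191/2500
6 6 8297/10000
7 7 823/1000
8 8 8009/10000
s(4y) = (1/(9109/10000) − 1)/(4) = 891/36436 ≈ 2.4454%

step 1 [1y] zero: DF = P = 199/200 ≈ 0.995000
step 2 [2y] zero: DF = P = 4867/5000 ≈ 0.973400
step 3 [3y] bond c/1=1/16: DF=(89997/80000 − 1/16·(0.995000+0.973400))/(1+1/16) = 943/1000 ≈ 0.943000
step 4 [4y] bond c/1=3/50: DF=(570119/500000 − 3/50·(0.995000+0.973400+0.943000))/(1+3/50) = 9109/10000 ≈ 0.910900
step 5 [5y] bond c/1=11/200: DF=(2269657/2000000 − 11/200·(0.995000+0.973400+0.943000+0.910900))/(1+11/200) = 2191/2500 ≈ 0.876400
step 6 [6y] bond c/1=1/20: DF=(27653/25000 − 1/20·(0.995000+0.973400+0.943000+0.910900+0.876400))/(1+1/20) = 8297/10000 ≈ 0.829700
step 7 [7y] bond c/1=29/400: DF=(2566953/2000000 − 29/400·(0.995000+0.973400+0.943000+0.910900+0.876400+0.829700))/(1+29/400) = 823/1000 ≈ 0.823000
step 8 [8y] swap r/1=1991/71523: DF=(1 − 1991/71523·(0.995000+0.973400+0.943000+0.910900+0.876400+0.829700+0.823000))/(1+1991/71523) = 8009/10000 ≈ 0.800900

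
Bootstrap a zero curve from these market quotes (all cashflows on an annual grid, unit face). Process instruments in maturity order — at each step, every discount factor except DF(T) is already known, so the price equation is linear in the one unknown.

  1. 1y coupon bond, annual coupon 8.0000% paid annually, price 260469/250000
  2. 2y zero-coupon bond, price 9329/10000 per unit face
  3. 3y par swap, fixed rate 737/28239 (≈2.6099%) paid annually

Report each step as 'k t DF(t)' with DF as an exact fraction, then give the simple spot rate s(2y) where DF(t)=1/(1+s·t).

step 1 [1y] bond c/1=2/25: DF=(260469/250000 − 2/25·(0))/(1+2/25) = 9647/10000 ≈ 0.964700
step 2 [2y] zero: DF = P = 9329/10000 ≈ 0.932900
step 3 [3y] swap r/1=737/28239: DF=(1 − 737/28239·(0.964700+0.932900))/(1+737/28239) = 9263/10000 ≈ 0.926300

1 1 9647/10000
2 2 9329/10000
3 3 9263/10000
s(2y) = (1/(9329/10000) − 1)/(2) = 671/18658 ≈ 3.5963%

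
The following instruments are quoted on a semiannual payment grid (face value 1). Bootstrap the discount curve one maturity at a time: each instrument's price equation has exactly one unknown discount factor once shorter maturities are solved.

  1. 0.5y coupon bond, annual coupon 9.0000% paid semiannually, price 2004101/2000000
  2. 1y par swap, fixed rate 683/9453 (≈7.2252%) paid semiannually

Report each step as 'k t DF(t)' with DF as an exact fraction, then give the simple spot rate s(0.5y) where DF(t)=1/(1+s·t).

1 1/2 9589/10000
2 1 9317/10000
s(0.5y) = (1/(9589/10000) − 1)/(1/2) = 822/9589 ≈ 8.5723%

step 1 [0.5y] bond c/2=9/200: DF=(2004101/2000000 − 9/200·(0))/(1+9/200) = 9589/10000 ≈ 0.958900
step 2 [1y] swap r/2=683/18906: DF=(1 − 683/18906·(0.958900))/(1+683/18906) = 9317/10000 ≈ 0.931700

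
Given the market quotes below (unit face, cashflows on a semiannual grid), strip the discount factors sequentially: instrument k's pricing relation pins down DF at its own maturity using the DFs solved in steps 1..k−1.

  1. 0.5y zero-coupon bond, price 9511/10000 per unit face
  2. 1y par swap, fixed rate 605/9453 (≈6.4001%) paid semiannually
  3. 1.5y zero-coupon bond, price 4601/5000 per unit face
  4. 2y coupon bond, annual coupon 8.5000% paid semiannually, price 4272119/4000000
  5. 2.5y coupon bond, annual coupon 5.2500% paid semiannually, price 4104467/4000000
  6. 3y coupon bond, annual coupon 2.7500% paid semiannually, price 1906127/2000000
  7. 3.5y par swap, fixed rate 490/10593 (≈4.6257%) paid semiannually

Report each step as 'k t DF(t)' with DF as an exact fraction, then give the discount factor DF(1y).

step 1 [0.5y] zero: DF = P = 9511/10000 ≈ 0.951100
step 2 [1y] swap r/2=605/18906: DF=(1 − 605/18906·(0.951100))/(1+605/18906) = 1879/2000 ≈ 0.939500
step 3 [1.5y] zero: DF = P = 4601/5000 ≈ 0.920200
step 4 [2y] bond c/2=17/400: DF=(4272119/4000000 − 17/400·(0.951100+0.939500+0.920200))/(1+17/400) = 9099/10000 ≈ 0.909900
step 5 [2.5y] bond c/2=21/800: DF=(4104467/4000000 − 21/800·(0.951100+0.939500+0.920200+0.909900))/(1+21/800) = 9047/10000 ≈ 0.904700
step 6 [3y] bond c/2=11/800: DF=(1906127/2000000 − 11/800·(0.951100+0.939500+0.920200+0.909900+0.904700))/(1+11/800) = 4387/5000 ≈ 0.877400
step 7 [3.5y] swap r/2=245/10593: DF=(1 − 245/10593·(0.951100+0.939500+0.920200+0.909900+0.904700+0.877400))/(1+245/10593) = 853/1000 ≈ 0.853000

1 1/2 9511/10000
2 1 1879/2000
3 3/2 4601/5000
4 2 9099/10000
5 5/2 9047/10000
6 3 4387/5000
7 7/2 853/1000
DF(1y) = 1879/2000 ≈ 0.939500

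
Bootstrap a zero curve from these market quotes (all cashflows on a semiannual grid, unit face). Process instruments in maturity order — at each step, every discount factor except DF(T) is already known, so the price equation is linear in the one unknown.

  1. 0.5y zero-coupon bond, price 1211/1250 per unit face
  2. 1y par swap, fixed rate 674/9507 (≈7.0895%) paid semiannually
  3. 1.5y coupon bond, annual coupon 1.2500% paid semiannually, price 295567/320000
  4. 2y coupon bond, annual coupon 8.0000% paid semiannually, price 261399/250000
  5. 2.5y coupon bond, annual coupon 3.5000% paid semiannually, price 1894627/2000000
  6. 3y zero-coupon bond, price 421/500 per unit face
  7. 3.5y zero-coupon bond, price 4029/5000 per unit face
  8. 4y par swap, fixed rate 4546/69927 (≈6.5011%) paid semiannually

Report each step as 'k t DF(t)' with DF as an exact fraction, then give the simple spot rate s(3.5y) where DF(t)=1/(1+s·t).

step 1 [0.5y] zero: DF = P = 1211/1250 ≈ 0.968800
step 2 [1y] swap r/2=337/9507: DF=(1 − 337/9507·(0.968800))/(1+337/9507) = 4663/5000 ≈ 0.932600
step 3 [1.5y] bond c/2=1/160: DF=(295567/320000 − 1/160·(0.968800+0.932600))/(1+1/160) = 9061/10000 ≈ 0.906100
step 4 [2y] bond c/2=1/25: DF=(261399/250000 − 1/25·(0.968800+0.932600+0.906100))/(1+1/25) = 4487/5000 ≈ 0.897400
step 5 [2.5y] bond c/2=7/400: DF=(1894627/2000000 − 7/400·(0.968800+0.932600+0.906100+0.897400))/(1+7/400) = 8673/10000 ≈ 0.867300
step 6 [3y] zero: DF = P = 421/500 ≈ 0.842000
step 7 [3.5y] zero: DF = P = 4029/5000 ≈ 0.805800
step 8 [4y] swap r/2=2273/69927: DF=(1 − 2273/69927·(0.968800+0.932600+0.906100+0.897400+0.867300+0.842000+0.805800))/(1+2273/69927) = 7727/10000 ≈ 0.772700

1 1/2 1211/1250
2 1 4663/5000
3 3/2 9061/10000
4 2 4487/5000
5 5/2 8673/10000
6 3 421/500
7 7/2 4029/5000
8 4 7727/10000
s(3.5y) = (1/(4029/5000) − 1)/(7/2) = 1942/28203 ≈ 6.8858%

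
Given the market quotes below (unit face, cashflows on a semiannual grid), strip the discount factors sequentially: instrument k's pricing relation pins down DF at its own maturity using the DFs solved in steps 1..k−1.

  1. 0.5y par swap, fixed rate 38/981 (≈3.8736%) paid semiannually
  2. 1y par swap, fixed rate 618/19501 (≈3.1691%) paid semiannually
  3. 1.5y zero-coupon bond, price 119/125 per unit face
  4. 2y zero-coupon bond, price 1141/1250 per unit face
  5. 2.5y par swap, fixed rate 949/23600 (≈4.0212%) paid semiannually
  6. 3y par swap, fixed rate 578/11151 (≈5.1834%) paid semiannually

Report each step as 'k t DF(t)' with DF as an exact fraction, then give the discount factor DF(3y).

step 1 [0.5y] swap r/2=19/981: DF=(1 − 19/981·(0))/(1+19/981) = 981/1000 ≈ 0.981000
step 2 [1y] swap r/2=309/19501: DF=(1 − 309/19501·(0.981000))/(1+309/19501) = 9691/10000 ≈ 0.969100
step 3 [1.5y] zero: DF = P = 119/125 ≈ 0.952000
step 4 [2y] zero: DF = P = 1141/1250 ≈ 0.912800
step 5 [2.5y] swap r/2=949/47200: DF=(1 − 949/47200·(0.981000+0.969100+0.952000+0.912800))/(1+949/47200) = 9051/10000 ≈ 0.905100
step 6 [3y] swap r/2=289/11151: DF=(1 − 289/11151·(0.981000+0.969100+0.952000+0.912800+0.905100))/(1+289/11151) = 1711/2000 ≈ 0.855500

1 1/2 981/1000
2 1 9691/10000
3 3/2 119/125
4 2 1141/1250
5 5/2 9051/10000
6 3 1711/2000
DF(3y) = 1711/2000 ≈ 0.855500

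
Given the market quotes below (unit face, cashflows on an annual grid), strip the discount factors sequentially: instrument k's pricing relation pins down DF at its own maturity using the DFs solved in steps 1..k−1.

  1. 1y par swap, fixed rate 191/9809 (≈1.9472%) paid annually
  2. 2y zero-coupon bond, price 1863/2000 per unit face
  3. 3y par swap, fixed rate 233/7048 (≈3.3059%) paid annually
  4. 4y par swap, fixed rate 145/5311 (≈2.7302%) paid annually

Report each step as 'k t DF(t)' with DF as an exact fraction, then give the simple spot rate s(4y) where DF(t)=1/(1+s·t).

1 1 9809/10000
2 2 1863/2000
3 3 2267/2500
4 4 1797/2000
s(4y) = (1/(1797/2000) − 1)/(4) = 203/7188 ≈ 2.8242%

step 1 [1y] swap r/1=191/9809: DF=(1 − 191/9809·(0))/(1+191/9809) = 9809/10000 ≈ 0.980900
step 2 [2y] zero: DF = P = 1863/2000 ≈ 0.931500
step 3 [3y] swap r/1=233/7048: DF=(1 − 233/7048·(0.980900+0.931500))/(1+233/7048) = 2267/2500 ≈ 0.906800
step 4 [4y] swap r/1=145/5311: DF=(1 − 145/5311·(0.980900+0.931500+0.906800))/(1+145/5311) = 1797/2000 ≈ 0.898500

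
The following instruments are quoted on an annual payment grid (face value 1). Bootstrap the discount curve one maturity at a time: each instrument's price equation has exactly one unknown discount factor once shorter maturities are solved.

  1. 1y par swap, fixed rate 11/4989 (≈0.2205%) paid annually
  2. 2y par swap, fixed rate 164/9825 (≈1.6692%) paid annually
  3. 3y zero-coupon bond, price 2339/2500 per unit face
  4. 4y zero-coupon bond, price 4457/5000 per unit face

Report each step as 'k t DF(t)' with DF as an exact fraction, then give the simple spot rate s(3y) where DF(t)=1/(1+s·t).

1 1 4989/5000
2 2 1209/1250
3 3 2339/2500
4 4 4457/5000
s(3y) = (1/(2339/2500) − 1)/(3) = 161/7017 ≈ 2.2944%

step 1 [1y] swap r/1=11/4989: DF=(1 − 11/4989·(0))/(1+11/4989) = 4989/5000 ≈ 0.997800
step 2 [2y] swap r/1=164/9825: DF=(1 − 164/9825·(0.997800))/(1+164/9825) = 1209/1250 ≈ 0.967200
step 3 [3y] zero: DF = P = 2339/2500 ≈ 0.935600
step 4 [4y] zero: DF = P = 4457/5000 ≈ 0.891400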